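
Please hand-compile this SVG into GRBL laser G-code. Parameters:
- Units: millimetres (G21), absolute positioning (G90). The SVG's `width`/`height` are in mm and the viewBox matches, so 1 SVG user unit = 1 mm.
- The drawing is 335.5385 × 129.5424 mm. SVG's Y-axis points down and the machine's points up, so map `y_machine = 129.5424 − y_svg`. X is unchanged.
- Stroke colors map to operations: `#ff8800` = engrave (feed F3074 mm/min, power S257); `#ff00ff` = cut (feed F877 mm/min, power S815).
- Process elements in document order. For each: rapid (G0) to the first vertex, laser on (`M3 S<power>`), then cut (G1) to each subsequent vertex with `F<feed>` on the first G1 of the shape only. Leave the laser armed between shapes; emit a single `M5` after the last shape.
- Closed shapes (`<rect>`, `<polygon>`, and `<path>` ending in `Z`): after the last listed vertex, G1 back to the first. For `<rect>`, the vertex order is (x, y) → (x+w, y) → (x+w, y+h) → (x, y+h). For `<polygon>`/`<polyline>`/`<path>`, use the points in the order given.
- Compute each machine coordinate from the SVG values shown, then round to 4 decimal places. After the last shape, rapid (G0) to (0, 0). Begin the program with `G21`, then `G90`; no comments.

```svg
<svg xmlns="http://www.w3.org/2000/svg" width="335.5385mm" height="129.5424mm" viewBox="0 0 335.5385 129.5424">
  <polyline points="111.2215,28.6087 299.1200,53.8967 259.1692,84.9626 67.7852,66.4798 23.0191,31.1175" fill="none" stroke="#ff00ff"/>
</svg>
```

G21
G90
G0 X111.2215 Y100.9337
M3 S815
G1 X299.1200 Y75.6457 F877
G1 X259.1692 Y44.5798
G1 X67.7852 Y63.0626
G1 X23.0191 Y98.4249
M5
G0 X0.0000 Y0.0000

Since the viewBox matches the mm dimensions, user units are millimetres directly. The only transform is the Y-flip y_m = 129.5424 − y_svg.

Shape 1 is a open polyline drawn with `<polyline>`. Its stroke #ff00ff means cut at S815, F877. After flipping Y the toolpath is (111.2215,100.9337) → (299.1200,75.6457) → (259.1692,44.5798) → (67.7852,63.0626) → (23.0191,98.4249).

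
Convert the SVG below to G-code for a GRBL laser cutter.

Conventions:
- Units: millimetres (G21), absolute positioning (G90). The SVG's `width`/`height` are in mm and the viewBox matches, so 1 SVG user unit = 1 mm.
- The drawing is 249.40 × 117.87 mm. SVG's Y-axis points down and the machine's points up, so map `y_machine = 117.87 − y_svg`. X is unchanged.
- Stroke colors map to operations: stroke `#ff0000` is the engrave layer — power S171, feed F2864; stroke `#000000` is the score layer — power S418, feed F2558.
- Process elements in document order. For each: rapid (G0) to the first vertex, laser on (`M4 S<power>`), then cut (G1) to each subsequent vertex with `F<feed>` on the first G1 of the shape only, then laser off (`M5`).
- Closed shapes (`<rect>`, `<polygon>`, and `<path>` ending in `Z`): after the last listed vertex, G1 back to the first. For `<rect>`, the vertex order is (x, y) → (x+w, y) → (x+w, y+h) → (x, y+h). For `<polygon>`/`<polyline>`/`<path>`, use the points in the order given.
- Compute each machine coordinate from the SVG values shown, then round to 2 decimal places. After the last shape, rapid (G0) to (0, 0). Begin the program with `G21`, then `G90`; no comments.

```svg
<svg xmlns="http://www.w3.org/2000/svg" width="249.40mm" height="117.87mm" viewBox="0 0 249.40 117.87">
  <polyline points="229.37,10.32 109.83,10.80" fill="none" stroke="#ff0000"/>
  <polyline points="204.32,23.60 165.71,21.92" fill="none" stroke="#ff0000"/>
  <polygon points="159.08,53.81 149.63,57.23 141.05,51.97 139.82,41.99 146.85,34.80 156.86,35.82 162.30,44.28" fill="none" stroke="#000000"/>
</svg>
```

1 u = 1 mm; y_m = 117.87 − y.

[1] `<polyline>` line segment, #ff0000→engrave S171 F2864: (229.37,107.55) → (109.83,107.07)

[2] `<polyline>` line segment, #ff0000→engrave S171 F2864: (204.32,94.27) → (165.71,95.95)

[3] `<polygon>` regular polygon, #000000→score S418 F2558: (159.08,64.06) → (149.63,60.64) → (141.05,65.90) → (139.82,75.88) → (146.85,83.07) → (156.86,82.05) → (162.30,73.59) → (159.08,64.06) (closed)

G21
G90
G0 X229.37 Y107.55
M4 S171
G1 X109.83 Y107.07 F2864
M5
G0 X204.32 Y94.27
M4 S171
G1 X165.71 Y95.95 F2864
M5
G0 X159.08 Y64.06
M4 S418
G1 X149.63 Y60.64 F2558
G1 X141.05 Y65.90
G1 X139.82 Y75.88
G1 X146.85 Y83.07
G1 X156.86 Y82.05
G1 X162.30 Y73.59
G1 X159.08 Y64.06
M5
G0 X0.00 Y0.00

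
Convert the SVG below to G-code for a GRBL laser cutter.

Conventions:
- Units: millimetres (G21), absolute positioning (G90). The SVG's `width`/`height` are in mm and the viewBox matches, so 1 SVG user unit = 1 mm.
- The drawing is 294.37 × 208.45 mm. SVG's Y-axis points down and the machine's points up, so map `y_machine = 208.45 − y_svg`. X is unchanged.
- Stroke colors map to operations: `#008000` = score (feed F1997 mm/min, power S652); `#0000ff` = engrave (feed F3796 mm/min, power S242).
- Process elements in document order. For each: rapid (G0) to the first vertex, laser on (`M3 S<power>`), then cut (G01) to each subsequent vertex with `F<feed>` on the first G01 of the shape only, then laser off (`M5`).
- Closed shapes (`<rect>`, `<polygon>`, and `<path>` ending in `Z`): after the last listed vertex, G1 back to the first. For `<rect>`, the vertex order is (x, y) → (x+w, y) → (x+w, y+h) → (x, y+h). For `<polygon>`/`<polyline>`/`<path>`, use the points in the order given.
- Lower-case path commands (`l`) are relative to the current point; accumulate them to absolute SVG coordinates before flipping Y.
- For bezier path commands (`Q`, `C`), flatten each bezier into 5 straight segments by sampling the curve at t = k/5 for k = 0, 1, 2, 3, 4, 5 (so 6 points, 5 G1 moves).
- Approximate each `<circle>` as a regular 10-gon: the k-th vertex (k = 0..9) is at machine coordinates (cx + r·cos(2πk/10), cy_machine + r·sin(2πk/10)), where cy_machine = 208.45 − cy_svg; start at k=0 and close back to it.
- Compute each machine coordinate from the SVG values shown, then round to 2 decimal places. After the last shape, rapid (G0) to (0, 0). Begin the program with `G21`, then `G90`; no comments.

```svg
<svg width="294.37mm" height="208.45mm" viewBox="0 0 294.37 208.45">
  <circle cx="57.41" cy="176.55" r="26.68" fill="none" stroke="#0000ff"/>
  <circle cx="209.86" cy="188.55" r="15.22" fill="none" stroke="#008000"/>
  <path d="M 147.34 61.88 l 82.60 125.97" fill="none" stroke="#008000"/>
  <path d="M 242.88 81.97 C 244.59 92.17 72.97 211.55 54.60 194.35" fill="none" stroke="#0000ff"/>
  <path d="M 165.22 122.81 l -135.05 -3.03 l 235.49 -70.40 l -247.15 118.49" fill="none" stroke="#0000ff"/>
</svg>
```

G21
G90
G0 X84.09 Y31.90
M3 S242
G01 X78.99 Y47.58 F3796
G01 X65.65 Y57.27
G01 X49.17 Y57.27
G01 X35.83 Y47.58
G01 X30.73 Y31.90
G01 X35.83 Y16.22
G01 X49.17 Y6.53
G01 X65.65 Y6.53
G01 X78.99 Y16.22
G01 X84.09 Y31.90
M5
G0 X225.08 Y19.90
M3 S652
G01 X222.17 Y28.85 F1997
G01 X214.56 Y34.38
G01 X205.16 Y34.38
G01 X197.55 Y28.85
G01 X194.64 Y19.90
G01 X197.55 Y10.95
G01 X205.16 Y5.42
G01 X214.56 Y5.42
G01 X222.17 Y10.95
G01 X225.08 Y19.90
M5
G0 X147.34 Y146.57
M3 S652
G01 X229.94 Y20.60 F1997
M5
G0 X242.88 Y126.48
M3 S242
G01 X225.72 Y109.22 F3796
G01 X182.63 Y77.56
G01 X129.30 Y43.29
G01 X81.40 Y18.20
G01 X54.60 Y14.10
M5
G0 X165.22 Y85.64
M3 S242
G01 X30.17 Y88.67 F3796
G01 X265.66 Y159.07
G01 X18.51 Y40.58
M5
G0 X0.00 Y0.00

viewBox `0 0 294.37 208.45` with mm width/height → 1 unit = 1 mm. Flip: y_m = 208.45 − y_svg.

**Shape 1** — `<circle>` circle, stroke `#0000ff` → engrave (S242, F3796). Machine vertices: (84.09,31.90) → (78.99,47.58) → (65.65,57.27) → (49.17,57.27) → (35.83,47.58) → (30.73,31.90) → (35.83,16.22) → (49.17,6.53) → (65.65,6.53) → (78.99,16.22) → (84.09,31.90). Closed: final G1 returns to the first vertex.

**Shape 2** — `<circle>` circle, stroke `#008000` → score (S652, F1997). Machine vertices: (225.08,19.90) → (222.17,28.85) → (214.56,34.38) → (205.16,34.38) → (197.55,28.85) → (194.64,19.90) → (197.55,10.95) → (205.16,5.42) → (214.56,5.42) → (222.17,10.95) → (225.08,19.90). Closed: final G1 returns to the first vertex.

**Shape 3** — `<path>` line segment, stroke `#008000` → score (S652, F1997). Machine vertices: (147.34,146.57) → (229.94,20.60). Open path.

**Shape 4** — `<path>` cubic bezier, stroke `#0000ff` → engrave (S242, F3796). Control points (SVG): P0=(242.88,81.97), P1=(244.59,92.17), P2=(72.97,211.55), P3=(54.60,194.35); sampled at t=k/5. Machine vertices: (242.88,126.48) → (225.72,109.22) → (182.63,77.56) → (129.30,43.29) → (81.40,18.20) → (54.60,14.10). Open path.

**Shape 5** — `<path>` open polyline, stroke `#0000ff` → engrave (S242, F3796). Machine vertices: (165.22,85.64) → (30.17,88.67) → (265.66,159.07) → (18.51,40.58). Open path.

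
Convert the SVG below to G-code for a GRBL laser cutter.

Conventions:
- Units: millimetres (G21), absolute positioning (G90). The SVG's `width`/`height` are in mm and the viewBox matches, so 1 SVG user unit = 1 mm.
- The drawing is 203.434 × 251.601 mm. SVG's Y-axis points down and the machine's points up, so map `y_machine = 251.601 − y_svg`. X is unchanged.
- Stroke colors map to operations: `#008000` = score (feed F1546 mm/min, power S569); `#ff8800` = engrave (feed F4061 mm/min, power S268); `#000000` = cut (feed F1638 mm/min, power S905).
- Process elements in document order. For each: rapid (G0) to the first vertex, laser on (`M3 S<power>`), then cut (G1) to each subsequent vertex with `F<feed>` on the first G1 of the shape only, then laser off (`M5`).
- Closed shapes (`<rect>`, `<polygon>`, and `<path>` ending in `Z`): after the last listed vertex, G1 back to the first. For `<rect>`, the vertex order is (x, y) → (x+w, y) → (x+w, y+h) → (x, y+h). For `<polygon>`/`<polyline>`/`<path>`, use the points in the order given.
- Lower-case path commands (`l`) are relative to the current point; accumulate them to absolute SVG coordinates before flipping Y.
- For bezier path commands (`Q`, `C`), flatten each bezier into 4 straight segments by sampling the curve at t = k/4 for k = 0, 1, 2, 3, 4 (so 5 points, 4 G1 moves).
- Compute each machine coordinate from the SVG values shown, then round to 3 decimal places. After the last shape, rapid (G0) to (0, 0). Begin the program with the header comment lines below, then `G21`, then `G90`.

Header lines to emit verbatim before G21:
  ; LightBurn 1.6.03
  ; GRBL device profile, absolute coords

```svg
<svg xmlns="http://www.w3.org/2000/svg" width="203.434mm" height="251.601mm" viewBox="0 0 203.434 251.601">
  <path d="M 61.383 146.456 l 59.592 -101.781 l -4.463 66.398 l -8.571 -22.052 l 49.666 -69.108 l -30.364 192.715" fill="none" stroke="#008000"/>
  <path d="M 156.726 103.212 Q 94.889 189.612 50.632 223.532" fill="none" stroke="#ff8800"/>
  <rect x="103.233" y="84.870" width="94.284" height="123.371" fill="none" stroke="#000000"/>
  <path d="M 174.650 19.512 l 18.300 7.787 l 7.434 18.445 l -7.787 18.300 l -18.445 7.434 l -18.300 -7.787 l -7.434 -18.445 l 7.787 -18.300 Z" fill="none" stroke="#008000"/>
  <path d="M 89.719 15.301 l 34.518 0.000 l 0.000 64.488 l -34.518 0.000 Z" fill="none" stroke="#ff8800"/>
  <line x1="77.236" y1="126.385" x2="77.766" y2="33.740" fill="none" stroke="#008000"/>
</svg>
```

; LightBurn 1.6.03
; GRBL device profile, absolute coords
G21
G90
G0 X61.383 Y105.145
M3 S569
G1 X120.975 Y206.926 F1546
G1 X116.512 Y140.528
G1 X107.941 Y162.580
G1 X157.607 Y231.688
G1 X127.243 Y38.973
M5
G0 X156.726 Y148.389
M3 S268
G1 X126.906 Y108.469 F4061
G1 X99.284 Y75.109
G1 X73.859 Y48.309
G1 X50.632 Y28.069
M5
G0 X103.233 Y166.731
M3 S905
G1 X197.517 Y166.731 F1638
G1 X197.517 Y43.360
G1 X103.233 Y43.360
G1 X103.233 Y166.731
M5
G0 X174.650 Y232.089
M3 S569
G1 X192.950 Y224.302 F1546
G1 X200.384 Y205.857
G1 X192.597 Y187.557
G1 X174.152 Y180.123
G1 X155.852 Y187.910
G1 X148.418 Y206.355
G1 X156.205 Y224.655
G1 X174.650 Y232.089
M5
G0 X89.719 Y236.300
M3 S268
G1 X124.237 Y236.300 F4061
G1 X124.237 Y171.812
G1 X89.719 Y171.812
G1 X89.719 Y236.300
M5
G0 X77.236 Y125.216
M3 S569
G1 X77.766 Y217.861 F1546
M5
G0 X0.000 Y0.000

viewBox `0 0 203.434 251.601` with mm width/height → 1 unit = 1 mm. Flip: y_m = 251.601 − y_svg.

**Shape 1** — `<path>` open polyline, stroke `#008000` → score (S569, F1546). Machine vertices: (61.383,105.145) → (120.975,206.926) → (116.512,140.528) → (107.941,162.580) → (157.607,231.688) → (127.243,38.973). Open path.

**Shape 2** — `<path>` quadratic bezier, stroke `#ff8800` → engrave (S268, F4061). Control points (SVG): P0=(156.726,103.212), P1=(94.889,189.612), P2=(50.632,223.532); sampled at t=k/4. Machine vertices: (156.726,148.389) → (126.906,108.469) → (99.284,75.109) → (73.859,48.309) → (50.632,28.069). Open path.

**Shape 3** — `<rect>` rectangle, stroke `#000000` → cut (S905, F1638). Machine vertices: (103.233,166.731) → (197.517,166.731) → (197.517,43.360) → (103.233,43.360) → (103.233,166.731). Closed: final G1 returns to the first vertex.

**Shape 4** — `<path>` regular polygon, stroke `#008000` → score (S569, F1546). Machine vertices: (174.650,232.089) → (192.950,224.302) → (200.384,205.857) → (192.597,187.557) → (174.152,180.123) → (155.852,187.910) → (148.418,206.355) → (156.205,224.655) → (174.650,232.089). Closed: final G1 returns to the first vertex.

**Shape 5** — `<path>` rectangle, stroke `#ff8800` → engrave (S268, F4061). Machine vertices: (89.719,236.300) → (124.237,236.300) → (124.237,171.812) → (89.719,171.812) → (89.719,236.300). Closed: final G1 returns to the first vertex.

**Shape 6** — `<line>` line segment, stroke `#008000` → score (S569, F1546). Machine vertices: (77.236,125.216) → (77.766,217.861). Open path.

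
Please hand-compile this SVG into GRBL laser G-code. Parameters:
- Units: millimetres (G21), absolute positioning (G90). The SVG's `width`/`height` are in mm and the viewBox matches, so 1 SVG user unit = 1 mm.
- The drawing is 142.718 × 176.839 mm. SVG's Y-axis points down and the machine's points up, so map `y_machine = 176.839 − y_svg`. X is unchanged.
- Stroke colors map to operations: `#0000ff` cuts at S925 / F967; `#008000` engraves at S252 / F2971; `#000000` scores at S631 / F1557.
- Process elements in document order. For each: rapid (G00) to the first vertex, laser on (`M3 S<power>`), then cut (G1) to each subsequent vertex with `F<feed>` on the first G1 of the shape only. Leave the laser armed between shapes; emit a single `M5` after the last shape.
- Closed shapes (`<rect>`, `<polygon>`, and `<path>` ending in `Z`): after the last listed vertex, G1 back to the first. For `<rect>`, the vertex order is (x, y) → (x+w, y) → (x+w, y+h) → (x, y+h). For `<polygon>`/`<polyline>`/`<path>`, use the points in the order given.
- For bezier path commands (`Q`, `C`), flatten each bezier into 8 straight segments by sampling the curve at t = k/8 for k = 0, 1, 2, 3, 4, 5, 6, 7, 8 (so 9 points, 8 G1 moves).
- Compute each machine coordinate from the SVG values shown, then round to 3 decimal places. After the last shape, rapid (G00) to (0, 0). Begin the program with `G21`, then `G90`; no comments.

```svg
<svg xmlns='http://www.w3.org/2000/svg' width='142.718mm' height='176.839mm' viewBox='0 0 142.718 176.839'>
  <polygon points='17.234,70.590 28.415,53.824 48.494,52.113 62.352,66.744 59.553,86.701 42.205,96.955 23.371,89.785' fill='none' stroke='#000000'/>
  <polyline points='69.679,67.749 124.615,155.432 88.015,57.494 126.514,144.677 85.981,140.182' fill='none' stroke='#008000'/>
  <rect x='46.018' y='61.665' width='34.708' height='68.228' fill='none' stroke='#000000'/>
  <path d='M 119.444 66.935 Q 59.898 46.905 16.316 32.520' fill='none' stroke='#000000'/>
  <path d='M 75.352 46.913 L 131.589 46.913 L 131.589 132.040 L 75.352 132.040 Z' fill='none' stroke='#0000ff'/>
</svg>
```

G21
G90
G00 X17.234 Y106.249
M3 S631
G1 X28.415 Y123.015 F1557
G1 X48.494 Y124.726
G1 X62.352 Y110.095
G1 X59.553 Y90.138
G1 X42.205 Y79.884
G1 X23.371 Y87.054
G1 X17.234 Y106.249
G00 X69.679 Y109.090
M3 S252
G1 X124.615 Y21.407 F2971
G1 X88.015 Y119.345
G1 X126.514 Y32.162
G1 X85.981 Y36.657
G00 X46.018 Y115.174
M3 S631
G1 X80.726 Y115.174 F1557
G1 X80.726 Y46.946
G1 X46.018 Y46.946
G1 X46.018 Y115.174
G00 X119.444 Y109.904
M3 S631
G1 X104.807 Y114.823 F1557
G1 X90.669 Y119.566
G1 X77.029 Y124.133
G1 X63.889 Y128.523
G1 X51.247 Y132.736
G1 X39.105 Y136.774
G1 X27.461 Y140.635
G1 X16.316 Y144.319
G00 X75.352 Y129.926
M3 S925
G1 X131.589 Y129.926 F967
G1 X131.589 Y44.799
G1 X75.352 Y44.799
G1 X75.352 Y129.926
M5
G00 X0.000 Y0.000

viewBox `0 0 142.718 176.839` with mm width/height → 1 unit = 1 mm. Flip: y_m = 176.839 − y_svg.

**Shape 1** — `<polygon>` regular polygon, stroke `#000000` → score (S631, F1557). Machine vertices: (17.234,106.249) → (28.415,123.015) → (48.494,124.726) → (62.352,110.095) → (59.553,90.138) → (42.205,79.884) → (23.371,87.054) → (17.234,106.249). Closed: final G1 returns to the first vertex.

**Shape 2** — `<polyline>` open polyline, stroke `#008000` → engrave (S252, F2971). Machine vertices: (69.679,109.090) → (124.615,21.407) → (88.015,119.345) → (126.514,32.162) → (85.981,36.657). Open path.

**Shape 3** — `<rect>` rectangle, stroke `#000000` → score (S631, F1557). Machine vertices: (46.018,115.174) → (80.726,115.174) → (80.726,46.946) → (46.018,46.946) → (46.018,115.174). Closed: final G1 returns to the first vertex.

**Shape 4** — `<path>` quadratic bezier, stroke `#000000` → score (S631, F1557). Control points (SVG): P0=(119.444,66.935), P1=(59.898,46.905), P2=(16.316,32.520); sampled at t=k/8. Machine vertices: (119.444,109.904) → (104.807,114.823) → (90.669,119.566) → (77.029,124.133) → (63.889,128.523) → (51.247,132.736) → (39.105,136.774) → (27.461,140.635) → (16.316,144.319). Open path.

**Shape 5** — `<path>` rectangle, stroke `#0000ff` → cut (S925, F967). Machine vertices: (75.352,129.926) → (131.589,129.926) → (131.589,44.799) → (75.352,44.799) → (75.352,129.926). Closed: final G1 returns to the first vertex.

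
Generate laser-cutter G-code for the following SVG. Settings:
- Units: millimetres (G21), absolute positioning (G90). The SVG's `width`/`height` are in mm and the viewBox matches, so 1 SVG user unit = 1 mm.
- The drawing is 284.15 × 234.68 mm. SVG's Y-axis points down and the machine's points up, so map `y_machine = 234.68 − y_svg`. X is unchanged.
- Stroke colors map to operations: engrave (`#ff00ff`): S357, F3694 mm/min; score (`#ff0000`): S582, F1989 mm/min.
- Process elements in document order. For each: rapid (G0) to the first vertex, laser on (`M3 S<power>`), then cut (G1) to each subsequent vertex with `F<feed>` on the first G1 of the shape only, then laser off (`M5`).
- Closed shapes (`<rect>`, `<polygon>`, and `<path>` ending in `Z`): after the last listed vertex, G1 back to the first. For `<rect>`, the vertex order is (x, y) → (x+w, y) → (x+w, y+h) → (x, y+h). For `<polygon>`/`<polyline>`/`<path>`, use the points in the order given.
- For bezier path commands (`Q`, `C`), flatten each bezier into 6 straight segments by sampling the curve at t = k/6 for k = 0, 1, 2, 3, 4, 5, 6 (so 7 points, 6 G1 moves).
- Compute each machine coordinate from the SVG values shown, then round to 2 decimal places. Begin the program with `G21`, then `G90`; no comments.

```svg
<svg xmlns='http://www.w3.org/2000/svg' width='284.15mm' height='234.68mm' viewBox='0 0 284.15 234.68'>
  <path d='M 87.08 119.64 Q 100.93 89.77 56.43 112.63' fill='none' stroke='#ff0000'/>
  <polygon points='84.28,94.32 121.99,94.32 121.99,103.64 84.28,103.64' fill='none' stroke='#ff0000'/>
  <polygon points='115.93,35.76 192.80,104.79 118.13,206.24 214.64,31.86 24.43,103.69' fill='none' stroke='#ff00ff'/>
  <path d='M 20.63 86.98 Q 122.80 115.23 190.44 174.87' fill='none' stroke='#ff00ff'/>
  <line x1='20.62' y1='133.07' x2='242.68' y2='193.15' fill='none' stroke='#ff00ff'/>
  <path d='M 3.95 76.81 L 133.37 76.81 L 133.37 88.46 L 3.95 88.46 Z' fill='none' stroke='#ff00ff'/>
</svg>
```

viewBox `0 0 284.15 234.68` with mm width/height → 1 unit = 1 mm. Flip: y_m = 234.68 − y_svg.

**Shape 1** — `<path>` quadratic bezier, stroke `#ff0000` → score (S582, F1989). Control points (SVG): P0=(87.08,119.64), P1=(100.93,89.77), P2=(56.43,112.63); sampled at t=k/6. Machine vertices: (87.08,115.04) → (90.08,123.53) → (89.83,129.09) → (86.34,131.73) → (79.61,131.43) → (69.64,128.21) → (56.43,122.05). Open path.

**Shape 2** — `<polygon>` rectangle, stroke `#ff0000` → score (S582, F1989). Machine vertices: (84.28,140.36) → (121.99,140.36) → (121.99,131.04) → (84.28,131.04) → (84.28,140.36). Closed: final G1 returns to the first vertex.

**Shape 3** — `<polygon>` closed polygon, stroke `#ff00ff` → engrave (S357, F3694). Machine vertices: (115.93,198.92) → (192.80,129.89) → (118.13,28.44) → (214.64,202.82) → (24.43,130.99) → (115.93,198.92). Closed: final G1 returns to the first vertex.

**Shape 4** — `<path>` quadratic bezier, stroke `#ff00ff` → engrave (S357, F3694). Control points (SVG): P0=(20.63,86.98), P1=(122.80,115.23), P2=(190.44,174.87); sampled at t=k/6. Machine vertices: (20.63,147.70) → (53.73,137.41) → (84.91,125.38) → (114.17,111.60) → (141.51,96.08) → (166.93,78.82) → (190.44,59.81). Open path.

**Shape 5** — `<line>` line segment, stroke `#ff00ff` → engrave (S357, F3694). Machine vertices: (20.62,101.61) → (242.68,41.53). Open path.

**Shape 6** — `<path>` rectangle, stroke `#ff00ff` → engrave (S357, F3694). Machine vertices: (3.95,157.87) → (133.37,157.87) → (133.37,146.22) → (3.95,146.22) → (3.95,157.87). Closed: final G1 returns to the first vertex.

G21
G90
G0 X87.08 Y115.04
M3 S582
G1 X90.08 Y123.53 F1989
G1 X89.83 Y129.09
G1 X86.34 Y131.73
G1 X79.61 Y131.43
G1 X69.64 Y128.21
G1 X56.43 Y122.05
M5
G0 X84.28 Y140.36
M3 S582
G1 X121.99 Y140.36 F1989
G1 X121.99 Y131.04
G1 X84.28 Y131.04
G1 X84.28 Y140.36
M5
G0 X115.93 Y198.92
M3 S357
G1 X192.80 Y129.89 F3694
G1 X118.13 Y28.44
G1 X214.64 Y202.82
G1 X24.43 Y130.99
G1 X115.93 Y198.92
M5
G0 X20.63 Y147.70
M3 S357
G1 X53.73 Y137.41 F3694
G1 X84.91 Y125.38
G1 X114.17 Y111.60
G1 X141.51 Y96.08
G1 X166.93 Y78.82
G1 X190.44 Y59.81
M5
G0 X20.62 Y101.61
M3 S357
G1 X242.68 Y41.53 F3694
M5
G0 X3.95 Y157.87
M3 S357
G1 X133.37 Y157.87 F3694
G1 X133.37 Y146.22
G1 X3.95 Y146.22
G1 X3.95 Y157.87
M5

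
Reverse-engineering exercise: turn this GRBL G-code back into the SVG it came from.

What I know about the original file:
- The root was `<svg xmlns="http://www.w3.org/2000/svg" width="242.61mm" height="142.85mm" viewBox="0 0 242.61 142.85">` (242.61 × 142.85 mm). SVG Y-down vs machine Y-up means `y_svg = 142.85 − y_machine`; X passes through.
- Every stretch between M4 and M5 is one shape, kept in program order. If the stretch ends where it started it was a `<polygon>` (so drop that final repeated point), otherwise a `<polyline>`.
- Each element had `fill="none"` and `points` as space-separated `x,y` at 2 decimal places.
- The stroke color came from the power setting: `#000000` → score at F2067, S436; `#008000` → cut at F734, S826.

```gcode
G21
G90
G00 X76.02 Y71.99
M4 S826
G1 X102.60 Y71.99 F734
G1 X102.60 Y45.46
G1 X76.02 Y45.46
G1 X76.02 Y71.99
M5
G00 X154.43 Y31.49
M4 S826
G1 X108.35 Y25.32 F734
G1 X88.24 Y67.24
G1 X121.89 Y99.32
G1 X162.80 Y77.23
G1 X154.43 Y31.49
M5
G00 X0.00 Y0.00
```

<svg xmlns="http://www.w3.org/2000/svg" width="242.61mm" height="142.85mm" viewBox="0 0 242.61 142.85">
  <polygon points="76.02,70.86 102.60,70.86 102.60,97.39 76.02,97.39" fill="none" stroke="#008000"/>
  <polygon points="154.43,111.36 108.35,117.53 88.24,75.61 121.89,43.53 162.80,65.62" fill="none" stroke="#008000"/>
</svg>

Each laser-on run becomes one SVG element. Flip Y back into SVG space with y_svg = 142.85 − y_machine. Every run uses S826, so all elements get stroke `#008000` (cut).

Run 1: The run returns to its start, so emit a `<polygon>` with points (Y-flipped): 76.02,70.86 102.60,70.86 102.60,97.39 76.02,97.39.

Run 2: The run returns to its start, so emit a `<polygon>` with points (Y-flipped): 154.43,111.36 108.35,117.53 88.24,75.61 121.89,43.53 162.80,65.62.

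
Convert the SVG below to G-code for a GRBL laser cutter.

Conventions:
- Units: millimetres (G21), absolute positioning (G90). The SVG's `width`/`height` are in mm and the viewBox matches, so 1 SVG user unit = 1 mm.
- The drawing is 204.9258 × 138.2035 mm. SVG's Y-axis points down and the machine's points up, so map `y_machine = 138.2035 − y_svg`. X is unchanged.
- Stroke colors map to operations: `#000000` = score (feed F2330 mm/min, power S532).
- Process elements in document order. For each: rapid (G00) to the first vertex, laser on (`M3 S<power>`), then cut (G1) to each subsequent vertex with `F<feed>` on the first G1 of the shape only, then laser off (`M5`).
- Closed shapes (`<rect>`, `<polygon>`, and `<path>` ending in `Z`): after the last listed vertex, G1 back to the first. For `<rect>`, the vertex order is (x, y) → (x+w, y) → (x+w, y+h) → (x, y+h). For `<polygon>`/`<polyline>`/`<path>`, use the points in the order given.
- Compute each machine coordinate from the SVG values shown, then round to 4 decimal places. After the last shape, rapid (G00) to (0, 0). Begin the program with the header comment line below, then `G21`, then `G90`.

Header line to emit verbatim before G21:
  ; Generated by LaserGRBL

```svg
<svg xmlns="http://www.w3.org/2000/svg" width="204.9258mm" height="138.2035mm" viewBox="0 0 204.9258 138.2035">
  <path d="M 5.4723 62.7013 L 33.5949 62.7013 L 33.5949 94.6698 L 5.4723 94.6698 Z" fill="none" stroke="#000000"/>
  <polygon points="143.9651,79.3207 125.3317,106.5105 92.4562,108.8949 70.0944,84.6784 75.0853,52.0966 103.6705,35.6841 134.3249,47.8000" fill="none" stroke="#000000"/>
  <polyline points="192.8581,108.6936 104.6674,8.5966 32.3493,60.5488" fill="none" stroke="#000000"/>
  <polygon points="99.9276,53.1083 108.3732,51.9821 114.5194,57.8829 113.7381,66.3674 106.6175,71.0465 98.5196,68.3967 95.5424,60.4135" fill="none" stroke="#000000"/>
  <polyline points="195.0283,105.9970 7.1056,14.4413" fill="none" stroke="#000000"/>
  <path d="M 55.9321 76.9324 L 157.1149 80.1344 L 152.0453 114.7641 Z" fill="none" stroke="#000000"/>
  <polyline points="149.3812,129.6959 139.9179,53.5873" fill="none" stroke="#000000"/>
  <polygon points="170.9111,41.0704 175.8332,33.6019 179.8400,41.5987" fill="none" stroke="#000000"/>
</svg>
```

viewBox `0 0 204.9258 138.2035` with mm width/height → 1 unit = 1 mm. Flip: y_m = 138.2035 − y_svg.

**Shape 1** — `<path>` rectangle, stroke `#000000` → score (S532, F2330). Machine vertices: (5.4723,75.5022) → (33.5949,75.5022) → (33.5949,43.5337) → (5.4723,43.5337) → (5.4723,75.5022). Closed: final G1 returns to the first vertex.

**Shape 2** — `<polygon>` regular polygon, stroke `#000000` → score (S532, F2330). Machine vertices: (143.9651,58.8828) → (125.3317,31.6930) → (92.4562,29.3086) → (70.0944,53.5251) → (75.0853,86.1069) → (103.6705,102.5194) → (134.3249,90.4035) → (143.9651,58.8828). Closed: final G1 returns to the first vertex.

**Shape 3** — `<polyline>` open polyline, stroke `#000000` → score (S532, F2330). Machine vertices: (192.8581,29.5099) → (104.6674,129.6069) → (32.3493,77.6547). Open path.

**Shape 4** — `<polygon>` regular polygon, stroke `#000000` → score (S532, F2330). Machine vertices: (99.9276,85.0952) → (108.3732,86.2214) → (114.5194,80.3206) → (113.7381,71.8361) → (106.6175,67.1570) → (98.5196,69.8068) → (95.5424,77.7900) → (99.9276,85.0952). Closed: final G1 returns to the first vertex.

**Shape 5** — `<polyline>` line segment, stroke `#000000` → score (S532, F2330). Machine vertices: (195.0283,32.2065) → (7.1056,123.7622). Open path.

**Shape 6** — `<path>` closed polygon, stroke `#000000` → score (S532, F2330). Machine vertices: (55.9321,61.2711) → (157.1149,58.0691) → (152.0453,23.4394) → (55.9321,61.2711). Closed: final G1 returns to the first vertex.

**Shape 7** — `<polyline>` line segment, stroke `#000000` → score (S532, F2330). Machine vertices: (149.3812,8.5076) → (139.9179,84.6162). Open path.

**Shape 8** — `<polygon>` regular polygon, stroke `#000000` → score (S532, F2330). Machine vertices: (170.9111,97.1331) → (175.8332,104.6016) → (179.8400,96.6048) → (170.9111,97.1331). Closed: final G1 returns to the first vertex.

; Generated by LaserGRBL
G21
G90
G00 X5.4723 Y75.5022
M3 S532
G1 X33.5949 Y75.5022 F2330
G1 X33.5949 Y43.5337
G1 X5.4723 Y43.5337
G1 X5.4723 Y75.5022
M5
G00 X143.9651 Y58.8828
M3 S532
G1 X125.3317 Y31.6930 F2330
G1 X92.4562 Y29.3086
G1 X70.0944 Y53.5251
G1 X75.0853 Y86.1069
G1 X103.6705 Y102.5194
G1 X134.3249 Y90.4035
G1 X143.9651 Y58.8828
M5
G00 X192.8581 Y29.5099
M3 S532
G1 X104.6674 Y129.6069 F2330
G1 X32.3493 Y77.6547
M5
G00 X99.9276 Y85.0952
M3 S532
G1 X108.3732 Y86.2214 F2330
G1 X114.5194 Y80.3206
G1 X113.7381 Y71.8361
G1 X106.6175 Y67.1570
G1 X98.5196 Y69.8068
G1 X95.5424 Y77.7900
G1 X99.9276 Y85.0952
M5
G00 X195.0283 Y32.2065
M3 S532
G1 X7.1056 Y123.7622 F2330
M5
G00 X55.9321 Y61.2711
M3 S532
G1 X157.1149 Y58.0691 F2330
G1 X152.0453 Y23.4394
G1 X55.9321 Y61.2711
M5
G00 X149.3812 Y8.5076
M3 S532
G1 X139.9179 Y84.6162 F2330
M5
G00 X170.9111 Y97.1331
M3 S532
G1 X175.8332 Y104.6016 F2330
G1 X179.8400 Y96.6048
G1 X170.9111 Y97.1331
M5
G00 X0.0000 Y0.0000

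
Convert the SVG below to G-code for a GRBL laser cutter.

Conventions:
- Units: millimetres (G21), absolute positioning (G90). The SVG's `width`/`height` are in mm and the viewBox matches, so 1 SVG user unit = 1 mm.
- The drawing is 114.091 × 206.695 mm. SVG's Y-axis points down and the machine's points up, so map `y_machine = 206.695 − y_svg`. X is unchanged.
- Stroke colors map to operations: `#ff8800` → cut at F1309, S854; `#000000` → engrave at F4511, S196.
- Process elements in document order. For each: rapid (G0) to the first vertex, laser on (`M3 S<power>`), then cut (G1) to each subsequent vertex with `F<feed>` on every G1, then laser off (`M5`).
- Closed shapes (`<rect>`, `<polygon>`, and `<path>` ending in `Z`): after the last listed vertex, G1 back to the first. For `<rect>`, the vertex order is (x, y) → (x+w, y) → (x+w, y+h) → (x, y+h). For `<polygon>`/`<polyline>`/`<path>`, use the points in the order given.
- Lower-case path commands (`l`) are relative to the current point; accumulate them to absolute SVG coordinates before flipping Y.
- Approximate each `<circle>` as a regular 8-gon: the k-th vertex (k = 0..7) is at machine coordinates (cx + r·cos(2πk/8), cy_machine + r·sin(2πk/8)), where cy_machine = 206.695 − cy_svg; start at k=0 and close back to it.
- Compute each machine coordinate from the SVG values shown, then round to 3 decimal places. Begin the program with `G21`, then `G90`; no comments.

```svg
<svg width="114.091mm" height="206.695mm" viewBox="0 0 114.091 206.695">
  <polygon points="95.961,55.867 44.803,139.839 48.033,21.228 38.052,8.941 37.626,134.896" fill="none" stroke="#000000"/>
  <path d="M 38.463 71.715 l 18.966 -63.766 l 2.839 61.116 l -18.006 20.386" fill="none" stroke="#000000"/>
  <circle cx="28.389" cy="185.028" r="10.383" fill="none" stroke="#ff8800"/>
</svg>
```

G21
G90
G0 X95.961 Y150.828
M3 S196
G1 X44.803 Y66.856 F4511
G1 X48.033 Y185.467 F4511
G1 X38.052 Y197.754 F4511
G1 X37.626 Y71.799 F4511
G1 X95.961 Y150.828 F4511
M5
G0 X38.463 Y134.980
M3 S196
G1 X57.429 Y198.746 F4511
G1 X60.268 Y137.630 F4511
G1 X42.262 Y117.244 F4511
M5
G0 X38.772 Y21.667
M3 S854
G1 X35.731 Y29.009 F1309
G1 X28.389 Y32.050 F1309
G1 X21.047 Y29.009 F1309
G1 X18.006 Y21.667 F1309
G1 X21.047 Y14.325 F1309
G1 X28.389 Y11.284 F1309
G1 X35.731 Y14.325 F1309
G1 X38.772 Y21.667 F1309
M5

viewBox `0 0 114.091 206.695` with mm width/height → 1 unit = 1 mm. Flip: y_m = 206.695 − y_svg.

**Shape 1** — `<polygon>` closed polygon, stroke `#000000` → engrave (S196, F4511). Machine vertices: (95.961,150.828) → (44.803,66.856) → (48.033,185.467) → (38.052,197.754) → (37.626,71.799) → (95.961,150.828). Closed: final G1 returns to the first vertex.

**Shape 2** — `<path>` open polyline, stroke `#000000` → engrave (S196, F4511). Machine vertices: (38.463,134.980) → (57.429,198.746) → (60.268,137.630) → (42.262,117.244). Open path.

**Shape 3** — `<circle>` circle, stroke `#ff8800` → cut (S854, F1309). Machine vertices: (38.772,21.667) → (35.731,29.009) → (28.389,32.050) → (21.047,29.009) → (18.006,21.667) → (21.047,14.325) → (28.389,11.284) → (35.731,14.325) → (38.772,21.667). Closed: final G1 returns to the first vertex.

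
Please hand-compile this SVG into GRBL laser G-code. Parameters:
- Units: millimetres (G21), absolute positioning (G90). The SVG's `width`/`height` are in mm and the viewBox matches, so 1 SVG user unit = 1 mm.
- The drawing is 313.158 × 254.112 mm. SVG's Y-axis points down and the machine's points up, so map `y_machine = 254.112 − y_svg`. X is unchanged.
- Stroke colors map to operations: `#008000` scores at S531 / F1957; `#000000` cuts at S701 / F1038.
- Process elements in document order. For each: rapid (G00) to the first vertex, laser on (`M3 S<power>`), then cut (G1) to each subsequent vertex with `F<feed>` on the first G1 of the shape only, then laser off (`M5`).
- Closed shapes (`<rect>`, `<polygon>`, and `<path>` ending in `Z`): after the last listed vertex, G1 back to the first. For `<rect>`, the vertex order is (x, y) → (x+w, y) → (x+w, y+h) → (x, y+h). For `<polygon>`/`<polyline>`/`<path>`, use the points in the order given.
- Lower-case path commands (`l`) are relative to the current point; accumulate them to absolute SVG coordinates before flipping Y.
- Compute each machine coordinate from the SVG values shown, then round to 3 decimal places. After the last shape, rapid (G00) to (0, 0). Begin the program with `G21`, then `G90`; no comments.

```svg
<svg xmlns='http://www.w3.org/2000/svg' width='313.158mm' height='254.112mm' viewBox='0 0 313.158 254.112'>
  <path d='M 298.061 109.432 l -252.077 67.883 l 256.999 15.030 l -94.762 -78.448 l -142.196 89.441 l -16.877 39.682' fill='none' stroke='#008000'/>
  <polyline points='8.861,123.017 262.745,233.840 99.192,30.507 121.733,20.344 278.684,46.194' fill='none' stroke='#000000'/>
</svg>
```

G21
G90
G00 X298.061 Y144.680
M3 S531
G1 X45.984 Y76.797 F1957
G1 X302.983 Y61.767
G1 X208.221 Y140.215
G1 X66.025 Y50.774
G1 X49.148 Y11.092
M5
G00 X8.861 Y131.095
M3 S701
G1 X262.745 Y20.272 F1038
G1 X99.192 Y223.605
G1 X121.733 Y233.768
G1 X278.684 Y207.918
M5
G00 X0.000 Y0.000

1 u = 1 mm; y_m = 254.112 − y.

[1] `<path>` open polyline, #008000→score S531 F1957: (298.061,144.680) → (45.984,76.797) → (302.983,61.767) → (208.221,140.215) → (66.025,50.774) → (49.148,11.092)

[2] `<polyline>` open polyline, #000000→cut S701 F1038: (8.861,131.095) → (262.745,20.272) → (99.192,223.605) → (121.733,233.768) → (278.684,207.918)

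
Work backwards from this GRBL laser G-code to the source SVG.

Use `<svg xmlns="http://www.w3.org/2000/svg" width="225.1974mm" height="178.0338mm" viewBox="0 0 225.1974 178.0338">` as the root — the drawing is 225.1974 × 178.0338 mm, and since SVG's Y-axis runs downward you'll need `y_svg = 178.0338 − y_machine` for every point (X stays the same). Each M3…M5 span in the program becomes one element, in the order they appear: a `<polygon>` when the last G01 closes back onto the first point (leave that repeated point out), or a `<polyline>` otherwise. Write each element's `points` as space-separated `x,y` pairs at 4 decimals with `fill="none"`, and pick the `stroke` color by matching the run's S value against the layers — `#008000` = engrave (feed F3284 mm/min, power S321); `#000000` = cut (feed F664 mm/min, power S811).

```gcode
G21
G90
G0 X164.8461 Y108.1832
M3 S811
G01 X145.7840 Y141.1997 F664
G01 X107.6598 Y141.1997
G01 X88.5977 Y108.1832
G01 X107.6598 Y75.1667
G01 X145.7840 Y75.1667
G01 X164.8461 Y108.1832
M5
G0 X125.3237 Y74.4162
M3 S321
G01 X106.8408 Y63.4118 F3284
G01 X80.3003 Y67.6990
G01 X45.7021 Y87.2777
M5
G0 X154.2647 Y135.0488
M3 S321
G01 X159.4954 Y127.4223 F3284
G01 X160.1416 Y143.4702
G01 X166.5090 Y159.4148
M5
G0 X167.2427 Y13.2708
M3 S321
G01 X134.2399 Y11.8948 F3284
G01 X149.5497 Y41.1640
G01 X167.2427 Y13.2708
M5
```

y_svg = 178.0338 − y_m.

[1] S811→`#000000` (cut); closed run; points: 164.8461,69.8506 145.7840,36.8341 107.6598,36.8341 88.5977,69.8506 107.6598,102.8671 145.7840,102.8671

[2] S321→`#008000` (engrave); open run; points: 125.3237,103.6176 106.8408,114.6220 80.3003,110.3348 45.7021,90.7561

[3] S321→`#008000` (engrave); open run; points: 154.2647,42.9850 159.4954,50.6115 160.1416,34.5636 166.5090,18.6190

[4] S321→`#008000` (engrave); closed run; points: 167.2427,164.7630 134.2399,166.1390 149.5497,136.8698

<svg xmlns="http://www.w3.org/2000/svg" width="225.1974mm" height="178.0338mm" viewBox="0 0 225.1974 178.0338">
  <polygon points="164.8461,69.8506 145.7840,36.8341 107.6598,36.8341 88.5977,69.8506 107.6598,102.8671 145.7840,102.8671" fill="none" stroke="#000000"/>
  <polyline points="125.3237,103.6176 106.8408,114.6220 80.3003,110.3348 45.7021,90.7561" fill="none" stroke="#008000"/>
  <polyline points="154.2647,42.9850 159.4954,50.6115 160.1416,34.5636 166.5090,18.6190" fill="none" stroke="#008000"/>
  <polygon points="167.2427,164.7630 134.2399,166.1390 149.5497,136.8698" fill="none" stroke="#008000"/>
</svg>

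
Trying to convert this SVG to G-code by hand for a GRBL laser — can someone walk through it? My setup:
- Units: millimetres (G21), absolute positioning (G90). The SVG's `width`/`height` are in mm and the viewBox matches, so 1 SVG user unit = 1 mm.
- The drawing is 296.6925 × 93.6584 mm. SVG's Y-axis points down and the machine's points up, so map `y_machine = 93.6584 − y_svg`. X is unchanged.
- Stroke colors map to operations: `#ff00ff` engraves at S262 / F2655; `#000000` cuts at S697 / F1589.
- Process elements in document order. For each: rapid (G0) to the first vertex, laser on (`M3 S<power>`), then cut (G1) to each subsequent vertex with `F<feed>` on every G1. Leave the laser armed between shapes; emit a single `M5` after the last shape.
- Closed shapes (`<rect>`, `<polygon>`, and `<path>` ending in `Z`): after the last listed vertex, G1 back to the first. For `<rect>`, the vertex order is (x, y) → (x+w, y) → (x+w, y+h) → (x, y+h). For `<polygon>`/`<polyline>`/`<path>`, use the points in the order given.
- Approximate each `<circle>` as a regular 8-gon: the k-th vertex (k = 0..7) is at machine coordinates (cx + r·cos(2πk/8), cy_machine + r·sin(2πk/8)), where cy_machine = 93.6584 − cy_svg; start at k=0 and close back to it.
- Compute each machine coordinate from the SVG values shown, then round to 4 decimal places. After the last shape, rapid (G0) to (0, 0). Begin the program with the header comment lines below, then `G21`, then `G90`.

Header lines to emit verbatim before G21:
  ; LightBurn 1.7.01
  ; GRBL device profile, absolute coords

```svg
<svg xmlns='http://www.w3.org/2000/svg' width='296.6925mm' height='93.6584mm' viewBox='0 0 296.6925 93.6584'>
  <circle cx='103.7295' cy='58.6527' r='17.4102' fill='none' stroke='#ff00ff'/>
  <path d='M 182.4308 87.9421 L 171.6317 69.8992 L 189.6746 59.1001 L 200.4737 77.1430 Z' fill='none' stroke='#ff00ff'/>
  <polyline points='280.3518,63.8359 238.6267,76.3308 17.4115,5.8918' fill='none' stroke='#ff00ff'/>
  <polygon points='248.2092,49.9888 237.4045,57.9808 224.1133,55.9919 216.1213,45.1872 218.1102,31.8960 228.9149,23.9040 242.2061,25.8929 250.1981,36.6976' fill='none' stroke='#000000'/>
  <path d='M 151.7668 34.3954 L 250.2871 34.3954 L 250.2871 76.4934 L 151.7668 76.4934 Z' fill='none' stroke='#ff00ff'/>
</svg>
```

1 u = 1 mm; y_m = 93.6584 − y.

[1] `<circle>` circle, #ff00ff→engrave S262 F2655: (121.1397,35.0057) → (116.0404,47.3166) → (103.7295,52.4159) → (91.4186,47.3166) → (86.3193,35.0057) → (91.4186,22.6948) → (103.7295,17.5955) → (116.0404,22.6948) → (121.1397,35.0057) (closed)

[2] `<path>` regular polygon, #ff00ff→engrave S262 F2655: (182.4308,5.7163) → (171.6317,23.7592) → (189.6746,34.5583) → (200.4737,16.5154) → (182.4308,5.7163) (closed)

[3] `<polyline>` open polyline, #ff00ff→engrave S262 F2655: (280.3518,29.8225) → (238.6267,17.3276) → (17.4115,87.7666)

[4] `<polygon>` regular polygon, #000000→cut S697 F1589: (248.2092,43.6696) → (237.4045,35.6776) → (224.1133,37.6665) → (216.1213,48.4712) → (218.1102,61.7624) → (228.9149,69.7544) → (242.2061,67.7655) → (250.1981,56.9608) → (248.2092,43.6696) (closed)

[5] `<path>` rectangle, #ff00ff→engrave S262 F2655: (151.7668,59.2630) → (250.2871,59.2630) → (250.2871,17.1650) → (151.7668,17.1650) → (151.7668,59.2630) (closed)

; LightBurn 1.7.01
; GRBL device profile, absolute coords
G21
G90
G0 X121.1397 Y35.0057
M3 S262
G1 X116.0404 Y47.3166 F2655
G1 X103.7295 Y52.4159 F2655
G1 X91.4186 Y47.3166 F2655
G1 X86.3193 Y35.0057 F2655
G1 X91.4186 Y22.6948 F2655
G1 X103.7295 Y17.5955 F2655
G1 X116.0404 Y22.6948 F2655
G1 X121.1397 Y35.0057 F2655
G0 X182.4308 Y5.7163
M3 S262
G1 X171.6317 Y23.7592 F2655
G1 X189.6746 Y34.5583 F2655
G1 X200.4737 Y16.5154 F2655
G1 X182.4308 Y5.7163 F2655
G0 X280.3518 Y29.8225
M3 S262
G1 X238.6267 Y17.3276 F2655
G1 X17.4115 Y87.7666 F2655
G0 X248.2092 Y43.6696
M3 S697
G1 X237.4045 Y35.6776 F1589
G1 X224.1133 Y37.6665 F1589
G1 X216.1213 Y48.4712 F1589
G1 X218.1102 Y61.7624 F1589
G1 X228.9149 Y69.7544 F1589
G1 X242.2061 Y67.7655 F1589
G1 X250.1981 Y56.9608 F1589
G1 X248.2092 Y43.6696 F1589
G0 X151.7668 Y59.2630
M3 S262
G1 X250.2871 Y59.2630 F2655
G1 X250.2871 Y17.1650 F2655
G1 X151.7668 Y17.1650 F2655
G1 X151.7668 Y59.2630 F2655
M5
G0 X0.0000 Y0.0000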